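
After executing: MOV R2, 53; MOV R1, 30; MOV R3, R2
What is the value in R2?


Register state trace:
  MOV R2, 53  → R2 = 53
  MOV R1, 30  → R1 = 30
  MOV R3, R2  → R3 = 53
Final: R2 = 53

53


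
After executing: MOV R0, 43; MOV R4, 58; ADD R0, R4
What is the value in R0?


Register state trace:
  MOV R0, 43  → R0 = 43
  MOV R4, 58  → R4 = 58
  ADD R0, R4  → R0 = 43 + 58 = 101
Final: R0 = 101

101


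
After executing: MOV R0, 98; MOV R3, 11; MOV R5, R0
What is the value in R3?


Register state trace:
  MOV R0, 98  → R0 = 98
  MOV R3, 11  → R3 = 11
  MOV R5, R0  → R5 = 98
Final: R3 = 11

11


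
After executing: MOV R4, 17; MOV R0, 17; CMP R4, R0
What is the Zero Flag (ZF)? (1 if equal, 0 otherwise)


Register state trace:
  MOV R4, 17  → R4 = 17
  MOV R0, 17  → R0 = 17
  CMP R4, R0  → computes 17 - 17 = 0
  Result is zero, so values are equal
ZF = 1

1


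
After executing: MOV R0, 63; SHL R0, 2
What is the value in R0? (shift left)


Register state trace:
  MOV R0, 63  → R0 = 63
  SHL R0, 2  → R0 = 63 << 2 = 63 * 2^2 = 252
Final: R0 = 252

252


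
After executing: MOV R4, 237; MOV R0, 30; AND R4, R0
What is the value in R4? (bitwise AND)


Register state trace:
  MOV R4, 237  → R4 = 237 (0b11101101)
  MOV R0, 30  → R0 = 30 (0b00011110)
  AND R4, R0  → R4 = 237 AND 30 = 12 (0b00001100)
Final: R4 = 12

12


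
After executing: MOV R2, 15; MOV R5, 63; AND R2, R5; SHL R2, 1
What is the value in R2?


Register state trace:
  MOV R2, 15  → R2 = 15 (0b00001111)
  MOV R5, 63  → R5 = 63 (0b00111111)
  AND R2, R5  → R2 = 15 AND 63 = 15 (0b00001111)
  SHL R2, 1  → R2 = 15 << 1 = 30
Final: R2 = 30

30


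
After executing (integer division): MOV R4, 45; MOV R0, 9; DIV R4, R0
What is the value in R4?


Register state trace:
  MOV R4, 45  → R4 = 45
  MOV R0, 9  → R0 = 9
  DIV R4, R0  → R4 = 45 // 9 = 5
Final: R4 = 5

5


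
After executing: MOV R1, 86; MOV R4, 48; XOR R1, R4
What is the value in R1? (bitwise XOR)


Register state trace:
  MOV R1, 86  → R1 = 86 (0b01010110)
  MOV R4, 48  → R4 = 48 (0b00110000)
  XOR R1, R4  → R1 = 86 XOR 48 = 102 (0b01100110)
Final: R1 = 102

102


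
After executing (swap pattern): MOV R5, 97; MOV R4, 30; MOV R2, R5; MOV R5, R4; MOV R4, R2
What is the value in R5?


Register state trace (swap pattern):
  MOV R5, 97  → R5 = 97
  MOV R4, 30  → R4 = 30
  MOV R2, R5  → R2 = 97  (save R5)
  MOV R5, R4  → R5 = 30  (R5 gets R4's value)
  MOV R4, R2  → R4 = 97  (R4 gets saved value)
Final: R5 = 30

30


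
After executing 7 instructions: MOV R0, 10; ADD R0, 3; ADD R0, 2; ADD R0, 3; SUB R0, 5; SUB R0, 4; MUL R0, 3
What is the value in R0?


Register state trace:
  MOV R0, 10  → R0 = 10
  ADD R0, 3  → R0 = 10 + 3 = 13
  ADD R0, 2  → R0 = 13 + 2 = 15
  ADD R0, 3  → R0 = 15 + 3 = 18
  SUB R0, 5  → R0 = 18 - 5 = 13
  SUB R0, 4  → R0 = 13 - 4 = 9
  MUL R0, 3  → R0 = 9 * 3 = 27
Final: R0 = 27

27


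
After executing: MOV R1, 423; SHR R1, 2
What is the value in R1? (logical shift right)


Register state trace:
  MOV R1, 423  → R1 = 423
  SHR R1, 2  → R1 = 423 >> 2 = 423 // 2^2 = 105
Final: R1 = 105

105


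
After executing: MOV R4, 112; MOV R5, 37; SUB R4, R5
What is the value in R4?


Register state trace:
  MOV R4, 112  → R4 = 112
  MOV R5, 37  → R5 = 37
  SUB R4, R5  → R4 = 112 - 37 = 75
Final: R4 = 75

75


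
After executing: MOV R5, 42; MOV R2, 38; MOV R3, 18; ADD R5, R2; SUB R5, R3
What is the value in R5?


Register state trace:
  MOV R5, 42  → R5 = 42
  MOV R2, 38  → R2 = 38
  MOV R3, 18  → R3 = 18
  ADD R5, R2  → R5 = 42 + 38 = 80
  SUB R5, R3  → R5 = 80 - 18 = 62
Final: R5 = 62

62


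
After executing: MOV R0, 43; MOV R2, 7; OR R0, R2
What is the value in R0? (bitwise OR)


Register state trace:
  MOV R0, 43  → R0 = 43 (0b00101011)
  MOV R2, 7  → R2 = 7 (0b00000111)
  OR R0, R2   → R0 = 43 OR 7 = 47 (0b00101111)
Final: R0 = 47

47


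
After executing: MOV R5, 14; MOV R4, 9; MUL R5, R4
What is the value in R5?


Register state trace:
  MOV R5, 14  → R5 = 14
  MOV R4, 9  → R4 = 9
  MUL R5, R4  → R5 = 14 * 9 = 126
Final: R5 = 126

126


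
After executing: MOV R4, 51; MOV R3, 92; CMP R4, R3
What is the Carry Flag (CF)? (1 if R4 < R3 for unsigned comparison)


Register state trace:
  MOV R4, 51  → R4 = 51
  MOV R3, 92  → R3 = 92
  CMP R4, R3  → unsigned 51 - 92: borrow occurs
  51 < 92, so CF = 1
CF = 1

1


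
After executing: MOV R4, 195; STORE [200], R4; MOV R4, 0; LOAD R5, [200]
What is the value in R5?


Register and memory trace:
  MOV R4, 195  → R4 = 195
  STORE [200], R4  → mem[200] = 195
  MOV R4, 0  → R4 = 0
  LOAD R5, [200]  → R5 = mem[200] = 195
Final: R5 = 195

195


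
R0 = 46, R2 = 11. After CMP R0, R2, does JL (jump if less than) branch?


Trace:
  R0 = 46, R2 = 11
  CMP R0, R2  → compares 46 vs 11
  JL checks: is 46 less than 11?
  46 > 11, so condition is false
Branch taken: No

No


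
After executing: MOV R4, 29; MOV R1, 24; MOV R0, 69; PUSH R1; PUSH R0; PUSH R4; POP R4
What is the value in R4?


Stack trace (top is rightmost):
  MOV R4, 29  → R4 = 29
  MOV R1, 24  → R1 = 24
  MOV R0, 69  → R0 = 69
  PUSH R1  → stack: [24]
  PUSH R0  → stack: [24, 69]
  PUSH R4  → stack: [24, 69, 29]
  POP R4  → R4 = 29, stack: [24, 69]
Final: R4 = 29

29


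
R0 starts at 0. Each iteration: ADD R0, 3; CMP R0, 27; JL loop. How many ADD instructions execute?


Loop trace (R0 starts at 0, target 27, step 3):
  ADD #1: R0 = 0 + 3 = 3  → 3 < 27, loop
  ADD #2: R0 = 3 + 3 = 6  → 6 < 27, loop
  ADD #3: R0 = 6 + 3 = 9  → 9 < 27, loop
  ADD #4: R0 = 9 + 3 = 12  → 12 < 27, loop
  ADD #5: R0 = 12 + 3 = 15  → 15 < 27, loop
  ADD #6: R0 = 15 + 3 = 18  → 18 < 27, loop
  ADD #7: R0 = 18 + 3 = 21  → 21 < 27, loop
  ADD #8: R0 = 21 + 3 = 24  → 24 < 27, loop
  ADD #9: R0 = 24 + 3 = 27  → 27 >= 27, exit
Total ADD instructions: 9

9


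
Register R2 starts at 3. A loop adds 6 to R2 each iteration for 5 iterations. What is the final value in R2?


Starting value: R2 = 3
  Iter 1: R2 = 3 + 6 = 9
  Iter 2: R2 = 9 + 6 = 15
  Iter 3: R2 = 15 + 6 = 21
  Iter 4: R2 = 21 + 6 = 27
  Iter 5: R2 = 27 + 6 = 33
Final: R2 = 33

33


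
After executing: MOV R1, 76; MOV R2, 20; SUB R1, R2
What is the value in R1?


Register state trace:
  MOV R1, 76  → R1 = 76
  MOV R2, 20  → R2 = 20
  SUB R1, R2  → R1 = 76 - 20 = 56
Final: R1 = 56

56


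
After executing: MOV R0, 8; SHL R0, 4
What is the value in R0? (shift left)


Register state trace:
  MOV R0, 8  → R0 = 8
  SHL R0, 4  → R0 = 8 << 4 = 8 * 2^4 = 128
Final: R0 = 128

128


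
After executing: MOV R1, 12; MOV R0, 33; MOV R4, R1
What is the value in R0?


Register state trace:
  MOV R1, 12  → R1 = 12
  MOV R0, 33  → R0 = 33
  MOV R4, R1  → R4 = 12
Final: R0 = 33

33


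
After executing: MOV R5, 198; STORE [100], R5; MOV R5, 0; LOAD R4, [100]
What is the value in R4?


Register and memory trace:
  MOV R5, 198  → R5 = 198
  STORE [100], R5  → mem[100] = 198
  MOV R5, 0  → R5 = 0
  LOAD R4, [100]  → R4 = mem[100] = 198
Final: R4 = 198

198


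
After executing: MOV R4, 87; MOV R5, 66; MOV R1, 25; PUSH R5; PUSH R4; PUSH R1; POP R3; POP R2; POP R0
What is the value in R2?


Stack trace (top is rightmost):
  MOV R4, 87  → R4 = 87
  MOV R5, 66  → R5 = 66
  MOV R1, 25  → R1 = 25
  PUSH R5  → stack: [66]
  PUSH R4  → stack: [66, 87]
  PUSH R1  → stack: [66, 87, 25]
  POP R3  → R3 = 25, stack: [66, 87]
  POP R2  → R2 = 87, stack: [66]
  POP R0  → R0 = 66, stack: []
Final: R2 = 87

87


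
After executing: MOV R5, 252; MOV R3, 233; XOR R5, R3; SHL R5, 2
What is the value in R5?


Register state trace:
  MOV R5, 252  → R5 = 252 (0b11111100)
  MOV R3, 233  → R3 = 233 (0b11101001)
  XOR R5, R3  → R5 = 252 XOR 233 = 21 (0b00010101)
  SHL R5, 2  → R5 = 21 << 2 = 84
Final: R5 = 84

84


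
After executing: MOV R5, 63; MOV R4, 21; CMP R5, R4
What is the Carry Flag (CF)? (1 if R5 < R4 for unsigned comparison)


Register state trace:
  MOV R5, 63  → R5 = 63
  MOV R4, 21  → R4 = 21
  CMP R5, R4  → unsigned 63 - 21: no borrow
  63 >= 21, so CF = 0
CF = 0

0


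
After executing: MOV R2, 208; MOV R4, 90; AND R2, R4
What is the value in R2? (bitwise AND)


Register state trace:
  MOV R2, 208  → R2 = 208 (0b11010000)
  MOV R4, 90  → R4 = 90 (0b01011010)
  AND R2, R4  → R2 = 208 AND 90 = 80 (0b01010000)
Final: R2 = 80

80


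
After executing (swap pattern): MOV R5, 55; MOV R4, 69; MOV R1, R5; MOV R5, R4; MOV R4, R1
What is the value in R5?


Register state trace (swap pattern):
  MOV R5, 55  → R5 = 55
  MOV R4, 69  → R4 = 69
  MOV R1, R5  → R1 = 55  (save R5)
  MOV R5, R4  → R5 = 69  (R5 gets R4's value)
  MOV R4, R1  → R4 = 55  (R4 gets saved value)
Final: R5 = 69

69


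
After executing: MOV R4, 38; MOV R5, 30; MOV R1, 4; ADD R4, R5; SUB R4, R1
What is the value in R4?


Register state trace:
  MOV R4, 38  → R4 = 38
  MOV R5, 30  → R5 = 30
  MOV R1, 4  → R1 = 4
  ADD R4, R5  → R4 = 38 + 30 = 68
  SUB R4, R1  → R4 = 68 - 4 = 64
Final: R4 = 64

64


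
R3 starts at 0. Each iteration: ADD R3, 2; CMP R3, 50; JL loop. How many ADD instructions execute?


Loop trace (R3 starts at 0, target 50, step 2):
  ADD #1: R3 = 0 + 2 = 2  → 2 < 50, loop
  ADD #2: R3 = 2 + 2 = 4  → 4 < 50, loop
  ADD #3: R3 = 4 + 2 = 6  → 6 < 50, loop
  ADD #4: R3 = 6 + 2 = 8  → 8 < 50, loop
  ADD #5: R3 = 8 + 2 = 10  → 10 < 50, loop
  ADD #6: R3 = 10 + 2 = 12  → 12 < 50, loop
  ADD #7: R3 = 12 + 2 = 14  → 14 < 50, loop
  ADD #8: R3 = 14 + 2 = 16  → 16 < 50, loop
  ADD #9: R3 = 16 + 2 = 18  → 18 < 50, loop
  ADD #10: R3 = 18 + 2 = 20  → 20 < 50, loop
  ADD #11: R3 = 20 + 2 = 22  → 22 < 50, loop
  ADD #12: R3 = 22 + 2 = 24  → 24 < 50, loop
  ADD #13: R3 = 24 + 2 = 26  → 26 < 50, loop
  ADD #14: R3 = 26 + 2 = 28  → 28 < 50, loop
  ADD #15: R3 = 28 + 2 = 30  → 30 < 50, loop
  ADD #16: R3 = 30 + 2 = 32  → 32 < 50, loop
  ADD #17: R3 = 32 + 2 = 34  → 34 < 50, loop
  ADD #18: R3 = 34 + 2 = 36  → 36 < 50, loop
  ADD #19: R3 = 36 + 2 = 38  → 38 < 50, loop
  ADD #20: R3 = 38 + 2 = 40  → 40 < 50, loop
  ADD #21: R3 = 40 + 2 = 42  → 42 < 50, loop
  ADD #22: R3 = 42 + 2 = 44  → 44 < 50, loop
  ADD #23: R3 = 44 + 2 = 46  → 46 < 50, loop
  ADD #24: R3 = 46 + 2 = 48  → 48 < 50, loop
  ADD #25: R3 = 48 + 2 = 50  → 50 >= 50, exit
Total ADD instructions: 25

25


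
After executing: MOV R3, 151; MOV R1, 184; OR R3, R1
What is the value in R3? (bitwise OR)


Register state trace:
  MOV R3, 151  → R3 = 151 (0b10010111)
  MOV R1, 184  → R1 = 184 (0b10111000)
  OR R3, R1   → R3 = 151 OR 184 = 191 (0b10111111)
Final: R3 = 191

191


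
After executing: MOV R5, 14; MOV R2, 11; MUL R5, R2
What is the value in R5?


Register state trace:
  MOV R5, 14  → R5 = 14
  MOV R2, 11  → R2 = 11
  MUL R5, R2  → R5 = 14 * 11 = 154
Final: R5 = 154

154


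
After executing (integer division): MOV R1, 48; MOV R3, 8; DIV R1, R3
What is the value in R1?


Register state trace:
  MOV R1, 48  → R1 = 48
  MOV R3, 8  → R3 = 8
  DIV R1, R3  → R1 = 48 // 8 = 6
Final: R1 = 6

6


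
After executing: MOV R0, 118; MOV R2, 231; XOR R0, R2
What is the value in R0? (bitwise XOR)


Register state trace:
  MOV R0, 118  → R0 = 118 (0b01110110)
  MOV R2, 231  → R2 = 231 (0b11100111)
  XOR R0, R2  → R0 = 118 XOR 231 = 145 (0b10010001)
Final: R0 = 145

145


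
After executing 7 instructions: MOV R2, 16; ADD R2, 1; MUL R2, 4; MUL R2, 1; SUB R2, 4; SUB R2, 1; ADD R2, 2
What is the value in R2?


Register state trace:
  MOV R2, 16  → R2 = 16
  ADD R2, 1  → R2 = 16 + 1 = 17
  MUL R2, 4  → R2 = 17 * 4 = 68
  MUL R2, 1  → R2 = 68 * 1 = 68
  SUB R2, 4  → R2 = 68 - 4 = 64
  SUB R2, 1  → R2 = 64 - 1 = 63
  ADD R2, 2  → R2 = 63 + 2 = 65
Final: R2 = 65

65


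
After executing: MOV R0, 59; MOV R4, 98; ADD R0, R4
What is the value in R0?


Register state trace:
  MOV R0, 59  → R0 = 59
  MOV R4, 98  → R4 = 98
  ADD R0, R4  → R0 = 59 + 98 = 157
Final: R0 = 157

157


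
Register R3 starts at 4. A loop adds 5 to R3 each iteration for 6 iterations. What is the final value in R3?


Starting value: R3 = 4
  Iter 1: R3 = 4 + 5 = 9
  Iter 2: R3 = 9 + 5 = 14
  Iter 3: R3 = 14 + 5 = 19
  Iter 4: R3 = 19 + 5 = 24
  Iter 5: R3 = 24 + 5 = 29
  Iter 6: R3 = 29 + 5 = 34
Final: R3 = 34

34


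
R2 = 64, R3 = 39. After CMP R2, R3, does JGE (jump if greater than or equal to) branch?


Trace:
  R2 = 64, R3 = 39
  CMP R2, R3  → compares 64 vs 39
  JGE checks: is 64 greater than or equal to 39?
  64 > 39, so condition is true
Branch taken: Yes

Yes


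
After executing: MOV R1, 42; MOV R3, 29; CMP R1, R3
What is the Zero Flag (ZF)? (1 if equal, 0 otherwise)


Register state trace:
  MOV R1, 42  → R1 = 42
  MOV R3, 29  → R3 = 29
  CMP R1, R3  → computes 42 - 29 = 13
  Result is nonzero, so values are not equal
ZF = 0

0


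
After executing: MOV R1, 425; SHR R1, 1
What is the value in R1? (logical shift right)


Register state trace:
  MOV R1, 425  → R1 = 425
  SHR R1, 1  → R1 = 425 >> 1 = 425 // 2^1 = 212
Final: R1 = 212

212


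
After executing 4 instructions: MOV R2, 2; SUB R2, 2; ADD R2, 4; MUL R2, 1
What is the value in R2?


Register state trace:
  MOV R2, 2  → R2 = 2
  SUB R2, 2  → R2 = 2 - 2 = 0
  ADD R2, 4  → R2 = 0 + 4 = 4
  MUL R2, 1  → R2 = 4 * 1 = 4
Final: R2 = 4

4


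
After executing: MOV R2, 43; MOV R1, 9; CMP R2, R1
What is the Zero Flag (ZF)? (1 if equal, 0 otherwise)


Register state trace:
  MOV R2, 43  → R2 = 43
  MOV R1, 9  → R1 = 9
  CMP R2, R1  → computes 43 - 9 = 34
  Result is nonzero, so values are not equal
ZF = 0

0


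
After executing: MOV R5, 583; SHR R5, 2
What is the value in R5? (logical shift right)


Register state trace:
  MOV R5, 583  → R5 = 583
  SHR R5, 2  → R5 = 583 >> 2 = 583 // 2^2 = 145
Final: R5 = 145

145


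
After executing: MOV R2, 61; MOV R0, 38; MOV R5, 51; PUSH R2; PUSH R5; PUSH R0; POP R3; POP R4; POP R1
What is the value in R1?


Stack trace (top is rightmost):
  MOV R2, 61  → R2 = 61
  MOV R0, 38  → R0 = 38
  MOV R5, 51  → R5 = 51
  PUSH R2  → stack: [61]
  PUSH R5  → stack: [61, 51]
  PUSH R0  → stack: [61, 51, 38]
  POP R3  → R3 = 38, stack: [61, 51]
  POP R4  → R4 = 51, stack: [61]
  POP R1  → R1 = 61, stack: []
Final: R1 = 61

61


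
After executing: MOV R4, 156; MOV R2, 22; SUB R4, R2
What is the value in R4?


Register state trace:
  MOV R4, 156  → R4 = 156
  MOV R2, 22  → R2 = 22
  SUB R4, R2  → R4 = 156 - 22 = 134
Final: R4 = 134

134


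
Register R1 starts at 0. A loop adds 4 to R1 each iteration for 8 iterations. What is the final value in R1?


Starting value: R1 = 0
  Iter 1: R1 = 0 + 4 = 4
  Iter 2: R1 = 4 + 4 = 8
  Iter 3: R1 = 8 + 4 = 12
  Iter 4: R1 = 12 + 4 = 16
  Iter 5: R1 = 16 + 4 = 20
  Iter 6: R1 = 20 + 4 = 24
  Iter 7: R1 = 24 + 4 = 28
  Iter 8: R1 = 28 + 4 = 32
Final: R1 = 32

32


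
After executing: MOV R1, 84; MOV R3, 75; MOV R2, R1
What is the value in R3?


Register state trace:
  MOV R1, 84  → R1 = 84
  MOV R3, 75  → R3 = 75
  MOV R2, R1  → R2 = 84
Final: R3 = 75

75


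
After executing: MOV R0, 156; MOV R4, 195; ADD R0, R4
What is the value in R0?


Register state trace:
  MOV R0, 156  → R0 = 156
  MOV R4, 195  → R4 = 195
  ADD R0, R4  → R0 = 156 + 195 = 351
Final: R0 = 351

351


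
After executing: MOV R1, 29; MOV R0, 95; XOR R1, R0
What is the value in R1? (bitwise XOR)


Register state trace:
  MOV R1, 29  → R1 = 29 (0b00011101)
  MOV R0, 95  → R0 = 95 (0b01011111)
  XOR R1, R0  → R1 = 29 XOR 95 = 66 (0b01000010)
Final: R1 = 66

66


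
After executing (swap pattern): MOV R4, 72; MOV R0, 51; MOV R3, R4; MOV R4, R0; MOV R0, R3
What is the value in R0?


Register state trace (swap pattern):
  MOV R4, 72  → R4 = 72
  MOV R0, 51  → R0 = 51
  MOV R3, R4  → R3 = 72  (save R4)
  MOV R4, R0  → R4 = 51  (R4 gets R0's value)
  MOV R0, R3  → R0 = 72  (R0 gets saved value)
Final: R0 = 72

72


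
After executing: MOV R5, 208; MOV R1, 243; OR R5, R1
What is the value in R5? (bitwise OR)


Register state trace:
  MOV R5, 208  → R5 = 208 (0b11010000)
  MOV R1, 243  → R1 = 243 (0b11110011)
  OR R5, R1   → R5 = 208 OR 243 = 243 (0b11110011)
Final: R5 = 243

243


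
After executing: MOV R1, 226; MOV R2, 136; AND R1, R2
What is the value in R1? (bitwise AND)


Register state trace:
  MOV R1, 226  → R1 = 226 (0b11100010)
  MOV R2, 136  → R2 = 136 (0b10001000)
  AND R1, R2  → R1 = 226 AND 136 = 128 (0b10000000)
Final: R1 = 128

128


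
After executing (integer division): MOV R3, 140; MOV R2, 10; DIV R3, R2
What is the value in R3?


Register state trace:
  MOV R3, 140  → R3 = 140
  MOV R2, 10  → R2 = 10
  DIV R3, R2  → R3 = 140 // 10 = 14
Final: R3 = 14

14


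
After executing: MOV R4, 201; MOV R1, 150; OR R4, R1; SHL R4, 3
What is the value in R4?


Register state trace:
  MOV R4, 201  → R4 = 201 (0b11001001)
  MOV R1, 150  → R1 = 150 (0b10010110)
  OR R4, R1  → R4 = 201 OR 150 = 223 (0b11011111)
  SHL R4, 3  → R4 = 223 << 3 = 1784
Final: R4 = 1784

1784


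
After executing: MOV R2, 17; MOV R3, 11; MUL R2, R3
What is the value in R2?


Register state trace:
  MOV R2, 17  → R2 = 17
  MOV R3, 11  → R3 = 11
  MUL R2, R3  → R2 = 17 * 11 = 187
Final: R2 = 187

187


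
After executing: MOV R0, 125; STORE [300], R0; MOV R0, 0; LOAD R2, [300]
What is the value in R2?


Register and memory trace:
  MOV R0, 125  → R0 = 125
  STORE [300], R0  → mem[300] = 125
  MOV R0, 0  → R0 = 0
  LOAD R2, [300]  → R2 = mem[300] = 125
Final: R2 = 125

125


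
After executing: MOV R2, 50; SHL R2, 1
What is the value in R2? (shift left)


Register state trace:
  MOV R2, 50  → R2 = 50
  SHL R2, 1  → R2 = 50 << 1 = 50 * 2^1 = 100
Final: R2 = 100

100


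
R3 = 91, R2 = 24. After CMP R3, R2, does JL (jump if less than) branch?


Trace:
  R3 = 91, R2 = 24
  CMP R3, R2  → compares 91 vs 24
  JL checks: is 91 less than 24?
  91 > 24, so condition is false
Branch taken: No

No


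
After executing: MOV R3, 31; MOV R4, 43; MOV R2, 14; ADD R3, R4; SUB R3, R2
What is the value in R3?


Register state trace:
  MOV R3, 31  → R3 = 31
  MOV R4, 43  → R4 = 43
  MOV R2, 14  → R2 = 14
  ADD R3, R4  → R3 = 31 + 43 = 74
  SUB R3, R2  → R3 = 74 - 14 = 60
Final: R3 = 60

60


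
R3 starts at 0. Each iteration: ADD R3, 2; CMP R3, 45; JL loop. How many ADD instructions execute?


Loop trace (R3 starts at 0, target 45, step 2):
  ADD #1: R3 = 0 + 2 = 2  → 2 < 45, loop
  ADD #2: R3 = 2 + 2 = 4  → 4 < 45, loop
  ADD #3: R3 = 4 + 2 = 6  → 6 < 45, loop
  ADD #4: R3 = 6 + 2 = 8  → 8 < 45, loop
  ADD #5: R3 = 8 + 2 = 10  → 10 < 45, loop
  ADD #6: R3 = 10 + 2 = 12  → 12 < 45, loop
  ADD #7: R3 = 12 + 2 = 14  → 14 < 45, loop
  ADD #8: R3 = 14 + 2 = 16  → 16 < 45, loop
  ADD #9: R3 = 16 + 2 = 18  → 18 < 45, loop
  ADD #10: R3 = 18 + 2 = 20  → 20 < 45, loop
  ADD #11: R3 = 20 + 2 = 22  → 22 < 45, loop
  ADD #12: R3 = 22 + 2 = 24  → 24 < 45, loop
  ADD #13: R3 = 24 + 2 = 26  → 26 < 45, loop
  ADD #14: R3 = 26 + 2 = 28  → 28 < 45, loop
  ADD #15: R3 = 28 + 2 = 30  → 30 < 45, loop
  ADD #16: R3 = 30 + 2 = 32  → 32 < 45, loop
  ADD #17: R3 = 32 + 2 = 34  → 34 < 45, loop
  ADD #18: R3 = 34 + 2 = 36  → 36 < 45, loop
  ADD #19: R3 = 36 + 2 = 38  → 38 < 45, loop
  ADD #20: R3 = 38 + 2 = 40  → 40 < 45, loop
  ADD #21: R3 = 40 + 2 = 42  → 42 < 45, loop
  ADD #22: R3 = 42 + 2 = 44  → 44 < 45, loop
  ADD #23: R3 = 44 + 2 = 46  → 46 >= 45, exit
Total ADD instructions: 23

23


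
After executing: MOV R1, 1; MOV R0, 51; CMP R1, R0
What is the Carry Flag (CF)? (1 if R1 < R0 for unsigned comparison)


Register state trace:
  MOV R1, 1  → R1 = 1
  MOV R0, 51  → R0 = 51
  CMP R1, R0  → unsigned 1 - 51: borrow occurs
  1 < 51, so CF = 1
CF = 1

1


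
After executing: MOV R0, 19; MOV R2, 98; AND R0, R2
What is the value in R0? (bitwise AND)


Register state trace:
  MOV R0, 19  → R0 = 19 (0b00010011)
  MOV R2, 98  → R2 = 98 (0b01100010)
  AND R0, R2  → R0 = 19 AND 98 = 2 (0b00000010)
Final: R0 = 2

2


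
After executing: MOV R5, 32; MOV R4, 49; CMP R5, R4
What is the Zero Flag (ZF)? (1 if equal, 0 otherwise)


Register state trace:
  MOV R5, 32  → R5 = 32
  MOV R4, 49  → R4 = 49
  CMP R5, R4  → computes 32 - 49 = -17
  Result is nonzero, so values are not equal
ZF = 0

0


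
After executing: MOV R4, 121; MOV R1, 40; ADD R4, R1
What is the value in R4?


Register state trace:
  MOV R4, 121  → R4 = 121
  MOV R1, 40  → R1 = 40
  ADD R4, R1  → R4 = 121 + 40 = 161
Final: R4 = 161

161


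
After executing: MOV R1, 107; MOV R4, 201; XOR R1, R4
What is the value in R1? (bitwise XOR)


Register state trace:
  MOV R1, 107  → R1 = 107 (0b01101011)
  MOV R4, 201  → R4 = 201 (0b11001001)
  XOR R1, R4  → R1 = 107 XOR 201 = 162 (0b10100010)
Final: R1 = 162

162


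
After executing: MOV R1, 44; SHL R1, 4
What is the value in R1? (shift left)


Register state trace:
  MOV R1, 44  → R1 = 44
  SHL R1, 4  → R1 = 44 << 4 = 44 * 2^4 = 704
Final: R1 = 704

704


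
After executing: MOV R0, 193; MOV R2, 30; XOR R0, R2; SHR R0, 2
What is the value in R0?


Register state trace:
  MOV R0, 193  → R0 = 193 (0b11000001)
  MOV R2, 30  → R2 = 30 (0b00011110)
  XOR R0, R2  → R0 = 193 XOR 30 = 223 (0b11011111)
  SHR R0, 2  → R0 = 223 >> 2 = 55
Final: R0 = 55

55


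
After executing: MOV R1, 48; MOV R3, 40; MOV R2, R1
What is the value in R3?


Register state trace:
  MOV R1, 48  → R1 = 48
  MOV R3, 40  → R3 = 40
  MOV R2, R1  → R2 = 48
Final: R3 = 40

40


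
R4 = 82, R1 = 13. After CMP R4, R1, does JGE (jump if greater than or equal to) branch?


Trace:
  R4 = 82, R1 = 13
  CMP R4, R1  → compares 82 vs 13
  JGE checks: is 82 greater than or equal to 13?
  82 > 13, so condition is true
Branch taken: Yes

Yes


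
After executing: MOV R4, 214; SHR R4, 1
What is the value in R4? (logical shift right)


Register state trace:
  MOV R4, 214  → R4 = 214
  SHR R4, 1  → R4 = 214 >> 1 = 214 // 2^1 = 107
Final: R4 = 107

107


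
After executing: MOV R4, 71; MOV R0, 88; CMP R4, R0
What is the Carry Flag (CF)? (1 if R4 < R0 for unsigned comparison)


Register state trace:
  MOV R4, 71  → R4 = 71
  MOV R0, 88  → R0 = 88
  CMP R4, R0  → unsigned 71 - 88: borrow occurs
  71 < 88, so CF = 1
CF = 1

1


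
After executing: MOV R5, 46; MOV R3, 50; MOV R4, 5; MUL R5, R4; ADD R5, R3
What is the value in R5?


Register state trace:
  MOV R5, 46  → R5 = 46
  MOV R3, 50  → R3 = 50
  MOV R4, 5  → R4 = 5
  MUL R5, R4  → R5 = 46 * 5 = 230
  ADD R5, R3  → R5 = 230 + 50 = 280
Final: R5 = 280

280


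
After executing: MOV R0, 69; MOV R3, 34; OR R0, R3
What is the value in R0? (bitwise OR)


Register state trace:
  MOV R0, 69  → R0 = 69 (0b01000101)
  MOV R3, 34  → R3 = 34 (0b00100010)
  OR R0, R3   → R0 = 69 OR 34 = 103 (0b01100111)
Final: R0 = 103

103


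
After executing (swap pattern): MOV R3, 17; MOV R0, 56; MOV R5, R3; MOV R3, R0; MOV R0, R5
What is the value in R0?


Register state trace (swap pattern):
  MOV R3, 17  → R3 = 17
  MOV R0, 56  → R0 = 56
  MOV R5, R3  → R5 = 17  (save R3)
  MOV R3, R0  → R3 = 56  (R3 gets R0's value)
  MOV R0, R5  → R0 = 17  (R0 gets saved value)
Final: R0 = 17

17


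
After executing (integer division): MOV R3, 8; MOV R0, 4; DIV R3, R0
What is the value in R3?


Register state trace:
  MOV R3, 8  → R3 = 8
  MOV R0, 4  → R0 = 4
  DIV R3, R0  → R3 = 8 // 4 = 2
Final: R3 = 2

2


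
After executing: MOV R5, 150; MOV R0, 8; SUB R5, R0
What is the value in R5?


Register state trace:
  MOV R5, 150  → R5 = 150
  MOV R0, 8  → R0 = 8
  SUB R5, R0  → R5 = 150 - 8 = 142
Final: R5 = 142

142


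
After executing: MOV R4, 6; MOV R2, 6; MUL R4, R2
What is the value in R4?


Register state trace:
  MOV R4, 6  → R4 = 6
  MOV R2, 6  → R2 = 6
  MUL R4, R2  → R4 = 6 * 6 = 36
Final: R4 = 36

36


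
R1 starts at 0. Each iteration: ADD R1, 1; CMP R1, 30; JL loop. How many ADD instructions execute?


Loop trace (R1 starts at 0, target 30, step 1):
  ADD #1: R1 = 0 + 1 = 1  → 1 < 30, loop
  ADD #2: R1 = 1 + 1 = 2  → 2 < 30, loop
  ADD #3: R1 = 2 + 1 = 3  → 3 < 30, loop
  ADD #4: R1 = 3 + 1 = 4  → 4 < 30, loop
  ADD #5: R1 = 4 + 1 = 5  → 5 < 30, loop
  ADD #6: R1 = 5 + 1 = 6  → 6 < 30, loop
  ADD #7: R1 = 6 + 1 = 7  → 7 < 30, loop
  ADD #8: R1 = 7 + 1 = 8  → 8 < 30, loop
  ADD #9: R1 = 8 + 1 = 9  → 9 < 30, loop
  ADD #10: R1 = 9 + 1 = 10  → 10 < 30, loop
  ADD #11: R1 = 10 + 1 = 11  → 11 < 30, loop
  ADD #12: R1 = 11 + 1 = 12  → 12 < 30, loop
  ADD #13: R1 = 12 + 1 = 13  → 13 < 30, loop
  ADD #14: R1 = 13 + 1 = 14  → 14 < 30, loop
  ADD #15: R1 = 14 + 1 = 15  → 15 < 30, loop
  ADD #16: R1 = 15 + 1 = 16  → 16 < 30, loop
  ADD #17: R1 = 16 + 1 = 17  → 17 < 30, loop
  ADD #18: R1 = 17 + 1 = 18  → 18 < 30, loop
  ADD #19: R1 = 18 + 1 = 19  → 19 < 30, loop
  ADD #20: R1 = 19 + 1 = 20  → 20 < 30, loop
  ADD #21: R1 = 20 + 1 = 21  → 21 < 30, loop
  ADD #22: R1 = 21 + 1 = 22  → 22 < 30, loop
  ADD #23: R1 = 22 + 1 = 23  → 23 < 30, loop
  ADD #24: R1 = 23 + 1 = 24  → 24 < 30, loop
  ADD #25: R1 = 24 + 1 = 25  → 25 < 30, loop
  ADD #26: R1 = 25 + 1 = 26  → 26 < 30, loop
  ADD #27: R1 = 26 + 1 = 27  → 27 < 30, loop
  ADD #28: R1 = 27 + 1 = 28  → 28 < 30, loop
  ADD #29: R1 = 28 + 1 = 29  → 29 < 30, loop
  ADD #30: R1 = 29 + 1 = 30  → 30 >= 30, exit
Total ADD instructions: 30

30


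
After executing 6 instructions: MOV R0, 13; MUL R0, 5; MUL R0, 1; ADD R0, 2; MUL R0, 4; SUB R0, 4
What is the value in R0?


Register state trace:
  MOV R0, 13  → R0 = 13
  MUL R0, 5  → R0 = 13 * 5 = 65
  MUL R0, 1  → R0 = 65 * 1 = 65
  ADD R0, 2  → R0 = 65 + 2 = 67
  MUL R0, 4  → R0 = 67 * 4 = 268
  SUB R0, 4  → R0 = 268 - 4 = 264
Final: R0 = 264

264


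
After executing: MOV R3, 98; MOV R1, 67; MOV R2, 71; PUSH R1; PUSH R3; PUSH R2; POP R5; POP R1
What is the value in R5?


Stack trace (top is rightmost):
  MOV R3, 98  → R3 = 98
  MOV R1, 67  → R1 = 67
  MOV R2, 71  → R2 = 71
  PUSH R1  → stack: [67]
  PUSH R3  → stack: [67, 98]
  PUSH R2  → stack: [67, 98, 71]
  POP R5  → R5 = 71, stack: [67, 98]
  POP R1  → R1 = 98, stack: [67]
Final: R5 = 71

71


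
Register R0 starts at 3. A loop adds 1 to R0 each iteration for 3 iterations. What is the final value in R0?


Starting value: R0 = 3
  Iter 1: R0 = 3 + 1 = 4
  Iter 2: R0 = 4 + 1 = 5
  Iter 3: R0 = 5 + 1 = 6
Final: R0 = 6

6


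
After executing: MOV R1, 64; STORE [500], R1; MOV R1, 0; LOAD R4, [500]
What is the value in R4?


Register and memory trace:
  MOV R1, 64  → R1 = 64
  STORE [500], R1  → mem[500] = 64
  MOV R1, 0  → R1 = 0
  LOAD R4, [500]  → R4 = mem[500] = 64
Final: R4 = 64

64


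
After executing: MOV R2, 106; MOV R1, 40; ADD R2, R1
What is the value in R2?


Register state trace:
  MOV R2, 106  → R2 = 106
  MOV R1, 40  → R1 = 40
  ADD R2, R1  → R2 = 106 + 40 = 146
Final: R2 = 146

146


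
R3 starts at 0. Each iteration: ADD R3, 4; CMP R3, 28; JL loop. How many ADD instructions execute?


Loop trace (R3 starts at 0, target 28, step 4):
  ADD #1: R3 = 0 + 4 = 4  → 4 < 28, loop
  ADD #2: R3 = 4 + 4 = 8  → 8 < 28, loop
  ADD #3: R3 = 8 + 4 = 12  → 12 < 28, loop
  ADD #4: R3 = 12 + 4 = 16  → 16 < 28, loop
  ADD #5: R3 = 16 + 4 = 20  → 20 < 28, loop
  ADD #6: R3 = 20 + 4 = 24  → 24 < 28, loop
  ADD #7: R3 = 24 + 4 = 28  → 28 >= 28, exit
Total ADD instructions: 7

7


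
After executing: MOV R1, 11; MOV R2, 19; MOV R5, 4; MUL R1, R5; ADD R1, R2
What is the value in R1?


Register state trace:
  MOV R1, 11  → R1 = 11
  MOV R2, 19  → R2 = 19
  MOV R5, 4  → R5 = 4
  MUL R1, R5  → R1 = 11 * 4 = 44
  ADD R1, R2  → R1 = 44 + 19 = 63
Final: R1 = 63

63


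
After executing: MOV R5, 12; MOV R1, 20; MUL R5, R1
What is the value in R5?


Register state trace:
  MOV R5, 12  → R5 = 12
  MOV R1, 20  → R1 = 20
  MUL R5, R1  → R5 = 12 * 20 = 240
Final: R5 = 240

240


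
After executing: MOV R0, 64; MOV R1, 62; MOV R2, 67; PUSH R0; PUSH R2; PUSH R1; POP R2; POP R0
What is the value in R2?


Stack trace (top is rightmost):
  MOV R0, 64  → R0 = 64
  MOV R1, 62  → R1 = 62
  MOV R2, 67  → R2 = 67
  PUSH R0  → stack: [64]
  PUSH R2  → stack: [64, 67]
  PUSH R1  → stack: [64, 67, 62]
  POP R2  → R2 = 62, stack: [64, 67]
  POP R0  → R0 = 67, stack: [64]
Final: R2 = 62

62


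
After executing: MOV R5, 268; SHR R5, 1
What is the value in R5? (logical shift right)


Register state trace:
  MOV R5, 268  → R5 = 268
  SHR R5, 1  → R5 = 268 >> 1 = 268 // 2^1 = 134
Final: R5 = 134

134


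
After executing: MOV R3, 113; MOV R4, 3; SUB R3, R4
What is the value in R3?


Register state trace:
  MOV R3, 113  → R3 = 113
  MOV R4, 3  → R4 = 3
  SUB R3, R4  → R3 = 113 - 3 = 110
Final: R3 = 110

110


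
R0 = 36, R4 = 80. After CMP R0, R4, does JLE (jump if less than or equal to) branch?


Trace:
  R0 = 36, R4 = 80
  CMP R0, R4  → compares 36 vs 80
  JLE checks: is 36 less than or equal to 80?
  36 < 80, so condition is true
Branch taken: Yes

Yes


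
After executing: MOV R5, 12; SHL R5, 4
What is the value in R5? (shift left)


Register state trace:
  MOV R5, 12  → R5 = 12
  SHL R5, 4  → R5 = 12 << 4 = 12 * 2^4 = 192
Final: R5 = 192

192


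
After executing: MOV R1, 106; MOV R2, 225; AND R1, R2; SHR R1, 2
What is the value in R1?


Register state trace:
  MOV R1, 106  → R1 = 106 (0b01101010)
  MOV R2, 225  → R2 = 225 (0b11100001)
  AND R1, R2  → R1 = 106 AND 225 = 96 (0b01100000)
  SHR R1, 2  → R1 = 96 >> 2 = 24
Final: R1 = 24

24


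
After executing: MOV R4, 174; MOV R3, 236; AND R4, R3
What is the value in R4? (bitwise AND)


Register state trace:
  MOV R4, 174  → R4 = 174 (0b10101110)
  MOV R3, 236  → R3 = 236 (0b11101100)
  AND R4, R3  → R4 = 174 AND 236 = 172 (0b10101100)
Final: R4 = 172

172


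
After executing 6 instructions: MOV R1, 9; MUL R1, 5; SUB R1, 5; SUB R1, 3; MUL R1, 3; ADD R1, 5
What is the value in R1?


Register state trace:
  MOV R1, 9  → R1 = 9
  MUL R1, 5  → R1 = 9 * 5 = 45
  SUB R1, 5  → R1 = 45 - 5 = 40
  SUB R1, 3  → R1 = 40 - 3 = 37
  MUL R1, 3  → R1 = 37 * 3 = 111
  ADD R1, 5  → R1 = 111 + 5 = 116
Final: R1 = 116

116


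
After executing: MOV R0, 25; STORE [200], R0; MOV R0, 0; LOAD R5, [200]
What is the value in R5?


Register and memory trace:
  MOV R0, 25  → R0 = 25
  STORE [200], R0  → mem[200] = 25
  MOV R0, 0  → R0 = 0
  LOAD R5, [200]  → R5 = mem[200] = 25
Final: R5 = 25

25


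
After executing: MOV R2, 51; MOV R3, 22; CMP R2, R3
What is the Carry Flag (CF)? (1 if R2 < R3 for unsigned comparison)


Register state trace:
  MOV R2, 51  → R2 = 51
  MOV R3, 22  → R3 = 22
  CMP R2, R3  → unsigned 51 - 22: no borrow
  51 >= 22, so CF = 0
CF = 0

0


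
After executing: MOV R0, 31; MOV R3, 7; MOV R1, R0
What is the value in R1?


Register state trace:
  MOV R0, 31  → R0 = 31
  MOV R3, 7  → R3 = 7
  MOV R1, R0  → R1 = 31
Final: R1 = 31

31


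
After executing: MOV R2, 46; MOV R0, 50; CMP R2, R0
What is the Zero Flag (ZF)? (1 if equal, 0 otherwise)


Register state trace:
  MOV R2, 46  → R2 = 46
  MOV R0, 50  → R0 = 50
  CMP R2, R0  → computes 46 - 50 = -4
  Result is nonzero, so values are not equal
ZF = 0

0


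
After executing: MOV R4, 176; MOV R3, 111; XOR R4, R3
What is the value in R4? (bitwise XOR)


Register state trace:
  MOV R4, 176  → R4 = 176 (0b10110000)
  MOV R3, 111  → R3 = 111 (0b01101111)
  XOR R4, R3  → R4 = 176 XOR 111 = 223 (0b11011111)
Final: R4 = 223

223


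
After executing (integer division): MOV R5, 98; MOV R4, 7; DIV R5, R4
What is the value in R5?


Register state trace:
  MOV R5, 98  → R5 = 98
  MOV R4, 7  → R4 = 7
  DIV R5, R4  → R5 = 98 // 7 = 14
Final: R5 = 14

14


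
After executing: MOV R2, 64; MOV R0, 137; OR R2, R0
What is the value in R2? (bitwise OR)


Register state trace:
  MOV R2, 64  → R2 = 64 (0b01000000)
  MOV R0, 137  → R0 = 137 (0b10001001)
  OR R2, R0   → R2 = 64 OR 137 = 201 (0b11001001)
Final: R2 = 201

201


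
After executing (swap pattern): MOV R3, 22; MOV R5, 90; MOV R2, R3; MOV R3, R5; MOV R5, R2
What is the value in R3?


Register state trace (swap pattern):
  MOV R3, 22  → R3 = 22
  MOV R5, 90  → R5 = 90
  MOV R2, R3  → R2 = 22  (save R3)
  MOV R3, R5  → R3 = 90  (R3 gets R5's value)
  MOV R5, R2  → R5 = 22  (R5 gets saved value)
Final: R3 = 90

90


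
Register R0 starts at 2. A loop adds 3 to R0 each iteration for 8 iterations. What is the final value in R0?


Starting value: R0 = 2
  Iter 1: R0 = 2 + 3 = 5
  Iter 2: R0 = 5 + 3 = 8
  Iter 3: R0 = 8 + 3 = 11
  Iter 4: R0 = 11 + 3 = 14
  Iter 5: R0 = 14 + 3 = 17
  Iter 6: R0 = 17 + 3 = 20
  Iter 7: R0 = 20 + 3 = 23
  Iter 8: R0 = 23 + 3 = 26
Final: R0 = 26

26


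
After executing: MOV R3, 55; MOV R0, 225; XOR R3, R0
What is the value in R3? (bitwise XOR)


Register state trace:
  MOV R3, 55  → R3 = 55 (0b00110111)
  MOV R0, 225  → R0 = 225 (0b11100001)
  XOR R3, R0  → R3 = 55 XOR 225 = 214 (0b11010110)
Final: R3 = 214

214


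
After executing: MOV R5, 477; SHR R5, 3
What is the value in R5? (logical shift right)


Register state trace:
  MOV R5, 477  → R5 = 477
  SHR R5, 3  → R5 = 477 >> 3 = 477 // 2^3 = 59
Final: R5 = 59

59


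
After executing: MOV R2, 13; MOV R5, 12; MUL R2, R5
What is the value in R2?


Register state trace:
  MOV R2, 13  → R2 = 13
  MOV R5, 12  → R5 = 12
  MUL R2, R5  → R2 = 13 * 12 = 156
Final: R2 = 156

156


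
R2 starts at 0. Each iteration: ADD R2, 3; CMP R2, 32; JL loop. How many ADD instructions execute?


Loop trace (R2 starts at 0, target 32, step 3):
  ADD #1: R2 = 0 + 3 = 3  → 3 < 32, loop
  ADD #2: R2 = 3 + 3 = 6  → 6 < 32, loop
  ADD #3: R2 = 6 + 3 = 9  → 9 < 32, loop
  ADD #4: R2 = 9 + 3 = 12  → 12 < 32, loop
  ADD #5: R2 = 12 + 3 = 15  → 15 < 32, loop
  ADD #6: R2 = 15 + 3 = 18  → 18 < 32, loop
  ADD #7: R2 = 18 + 3 = 21  → 21 < 32, loop
  ADD #8: R2 = 21 + 3 = 24  → 24 < 32, loop
  ADD #9: R2 = 24 + 3 = 27  → 27 < 32, loop
  ADD #10: R2 = 27 + 3 = 30  → 30 < 32, loop
  ADD #11: R2 = 30 + 3 = 33  → 33 >= 32, exit
Total ADD instructions: 11

11


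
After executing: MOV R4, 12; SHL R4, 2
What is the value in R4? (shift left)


Register state trace:
  MOV R4, 12  → R4 = 12
  SHL R4, 2  → R4 = 12 << 2 = 12 * 2^2 = 48
Final: R4 = 48

48


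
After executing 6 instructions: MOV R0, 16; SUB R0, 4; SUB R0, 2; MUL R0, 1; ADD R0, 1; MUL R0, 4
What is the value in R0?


Register state trace:
  MOV R0, 16  → R0 = 16
  SUB R0, 4  → R0 = 16 - 4 = 12
  SUB R0, 2  → R0 = 12 - 2 = 10
  MUL R0, 1  → R0 = 10 * 1 = 10
  ADD R0, 1  → R0 = 10 + 1 = 11
  MUL R0, 4  → R0 = 11 * 4 = 44
Final: R0 = 44

44


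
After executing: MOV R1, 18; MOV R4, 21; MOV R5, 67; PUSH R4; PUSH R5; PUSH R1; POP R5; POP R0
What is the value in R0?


Stack trace (top is rightmost):
  MOV R1, 18  → R1 = 18
  MOV R4, 21  → R4 = 21
  MOV R5, 67  → R5 = 67
  PUSH R4  → stack: [21]
  PUSH R5  → stack: [21, 67]
  PUSH R1  → stack: [21, 67, 18]
  POP R5  → R5 = 18, stack: [21, 67]
  POP R0  → R0 = 67, stack: [21]
Final: R0 = 67

67


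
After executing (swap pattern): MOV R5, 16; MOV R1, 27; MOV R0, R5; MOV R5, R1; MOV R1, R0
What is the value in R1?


Register state trace (swap pattern):
  MOV R5, 16  → R5 = 16
  MOV R1, 27  → R1 = 27
  MOV R0, R5  → R0 = 16  (save R5)
  MOV R5, R1  → R5 = 27  (R5 gets R1's value)
  MOV R1, R0  → R1 = 16  (R1 gets saved value)
Final: R1 = 16

16


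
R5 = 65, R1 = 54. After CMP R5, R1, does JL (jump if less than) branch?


Trace:
  R5 = 65, R1 = 54
  CMP R5, R1  → compares 65 vs 54
  JL checks: is 65 less than 54?
  65 > 54, so condition is false
Branch taken: No

No


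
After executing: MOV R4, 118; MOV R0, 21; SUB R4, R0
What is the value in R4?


Register state trace:
  MOV R4, 118  → R4 = 118
  MOV R0, 21  → R0 = 21
  SUB R4, R0  → R4 = 118 - 21 = 97
Final: R4 = 97

97


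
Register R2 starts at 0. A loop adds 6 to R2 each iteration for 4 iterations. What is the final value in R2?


Starting value: R2 = 0
  Iter 1: R2 = 0 + 6 = 6
  Iter 2: R2 = 6 + 6 = 12
  Iter 3: R2 = 12 + 6 = 18
  Iter 4: R2 = 18 + 6 = 24
Final: R2 = 24

24


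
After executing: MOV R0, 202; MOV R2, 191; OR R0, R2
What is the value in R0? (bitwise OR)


Register state trace:
  MOV R0, 202  → R0 = 202 (0b11001010)
  MOV R2, 191  → R2 = 191 (0b10111111)
  OR R0, R2   → R0 = 202 OR 191 = 255 (0b11111111)
Final: R0 = 255

255


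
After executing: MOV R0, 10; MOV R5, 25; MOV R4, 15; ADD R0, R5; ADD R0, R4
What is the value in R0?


Register state trace:
  MOV R0, 10  → R0 = 10
  MOV R5, 25  → R5 = 25
  MOV R4, 15  → R4 = 15
  ADD R0, R5  → R0 = 10 + 25 = 35
  ADD R0, R4  → R0 = 35 + 15 = 50
Final: R0 = 50

50


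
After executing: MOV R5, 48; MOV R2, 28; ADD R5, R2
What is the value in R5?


Register state trace:
  MOV R5, 48  → R5 = 48
  MOV R2, 28  → R2 = 28
  ADD R5, R2  → R5 = 48 + 28 = 76
Final: R5 = 76

76


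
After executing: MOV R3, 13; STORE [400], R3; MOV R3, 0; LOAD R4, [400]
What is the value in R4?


Register and memory trace:
  MOV R3, 13  → R3 = 13
  STORE [400], R3  → mem[400] = 13
  MOV R3, 0  → R3 = 0
  LOAD R4, [400]  → R4 = mem[400] = 13
Final: R4 = 13

13


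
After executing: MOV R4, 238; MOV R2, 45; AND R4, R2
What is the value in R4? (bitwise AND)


Register state trace:
  MOV R4, 238  → R4 = 238 (0b11101110)
  MOV R2, 45  → R2 = 45 (0b00101101)
  AND R4, R2  → R4 = 238 AND 45 = 44 (0b00101100)
Final: R4 = 44

44


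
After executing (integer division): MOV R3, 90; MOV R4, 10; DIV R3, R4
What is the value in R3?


Register state trace:
  MOV R3, 90  → R3 = 90
  MOV R4, 10  → R4 = 10
  DIV R3, R4  → R3 = 90 // 10 = 9
Final: R3 = 9

9


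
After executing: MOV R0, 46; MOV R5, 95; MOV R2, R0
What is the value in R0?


Register state trace:
  MOV R0, 46  → R0 = 46
  MOV R5, 95  → R5 = 95
  MOV R2, R0  → R2 = 46
Final: R0 = 46

46


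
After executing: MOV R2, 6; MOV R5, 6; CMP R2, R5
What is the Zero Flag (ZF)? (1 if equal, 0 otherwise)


Register state trace:
  MOV R2, 6  → R2 = 6
  MOV R5, 6  → R5 = 6
  CMP R2, R5  → computes 6 - 6 = 0
  Result is zero, so values are equal
ZF = 1

1


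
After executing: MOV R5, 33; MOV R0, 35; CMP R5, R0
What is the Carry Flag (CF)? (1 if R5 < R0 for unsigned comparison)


Register state trace:
  MOV R5, 33  → R5 = 33
  MOV R0, 35  → R0 = 35
  CMP R5, R0  → unsigned 33 - 35: borrow occurs
  33 < 35, so CF = 1
CF = 1

1


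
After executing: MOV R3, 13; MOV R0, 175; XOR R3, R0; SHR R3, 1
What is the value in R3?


Register state trace:
  MOV R3, 13  → R3 = 13 (0b00001101)
  MOV R0, 175  → R0 = 175 (0b10101111)
  XOR R3, R0  → R3 = 13 XOR 175 = 162 (0b10100010)
  SHR R3, 1  → R3 = 162 >> 1 = 81
Final: R3 = 81

81


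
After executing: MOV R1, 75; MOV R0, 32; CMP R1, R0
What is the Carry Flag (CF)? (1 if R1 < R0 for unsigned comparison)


Register state trace:
  MOV R1, 75  → R1 = 75
  MOV R0, 32  → R0 = 32
  CMP R1, R0  → unsigned 75 - 32: no borrow
  75 >= 32, so CF = 0
CF = 0

0


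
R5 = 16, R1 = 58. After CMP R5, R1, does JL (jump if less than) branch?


Trace:
  R5 = 16, R1 = 58
  CMP R5, R1  → compares 16 vs 58
  JL checks: is 16 less than 58?
  16 < 58, so condition is true
Branch taken: Yes

Yes
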